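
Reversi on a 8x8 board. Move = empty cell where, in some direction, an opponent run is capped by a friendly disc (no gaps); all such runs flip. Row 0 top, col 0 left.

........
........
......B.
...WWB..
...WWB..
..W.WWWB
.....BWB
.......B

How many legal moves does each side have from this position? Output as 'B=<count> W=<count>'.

-- B to move --
(2,2): flips 4 -> legal
(2,3): flips 1 -> legal
(2,4): no bracket -> illegal
(2,5): no bracket -> illegal
(3,2): flips 4 -> legal
(4,1): no bracket -> illegal
(4,2): flips 2 -> legal
(4,6): no bracket -> illegal
(4,7): flips 1 -> legal
(5,1): no bracket -> illegal
(5,3): flips 4 -> legal
(6,1): no bracket -> illegal
(6,2): no bracket -> illegal
(6,3): flips 1 -> legal
(6,4): no bracket -> illegal
(7,5): flips 1 -> legal
(7,6): no bracket -> illegal
B mobility = 8
-- W to move --
(1,5): no bracket -> illegal
(1,6): no bracket -> illegal
(1,7): flips 2 -> legal
(2,4): no bracket -> illegal
(2,5): flips 2 -> legal
(2,7): no bracket -> illegal
(3,6): flips 2 -> legal
(3,7): no bracket -> illegal
(4,6): flips 1 -> legal
(4,7): no bracket -> illegal
(6,4): flips 1 -> legal
(7,4): flips 1 -> legal
(7,5): flips 1 -> legal
(7,6): flips 1 -> legal
W mobility = 8

Answer: B=8 W=8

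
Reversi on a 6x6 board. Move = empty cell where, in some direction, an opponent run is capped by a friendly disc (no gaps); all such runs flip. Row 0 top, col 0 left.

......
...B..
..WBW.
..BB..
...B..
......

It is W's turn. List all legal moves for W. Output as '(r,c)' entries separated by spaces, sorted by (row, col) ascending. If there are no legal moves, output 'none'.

Answer: (0,2) (0,4) (4,2) (4,4)

Derivation:
(0,2): flips 1 -> legal
(0,3): no bracket -> illegal
(0,4): flips 1 -> legal
(1,2): no bracket -> illegal
(1,4): no bracket -> illegal
(2,1): no bracket -> illegal
(3,1): no bracket -> illegal
(3,4): no bracket -> illegal
(4,1): no bracket -> illegal
(4,2): flips 2 -> legal
(4,4): flips 1 -> legal
(5,2): no bracket -> illegal
(5,3): no bracket -> illegal
(5,4): no bracket -> illegal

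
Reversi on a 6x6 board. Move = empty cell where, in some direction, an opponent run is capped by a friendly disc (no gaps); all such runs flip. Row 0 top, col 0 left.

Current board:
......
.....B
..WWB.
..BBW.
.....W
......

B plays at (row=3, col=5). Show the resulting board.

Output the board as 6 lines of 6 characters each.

Answer: ......
.....B
..WWB.
..BBBB
.....W
......

Derivation:
Place B at (3,5); scan 8 dirs for brackets.
Dir NW: first cell 'B' (not opp) -> no flip
Dir N: first cell '.' (not opp) -> no flip
Dir NE: edge -> no flip
Dir W: opp run (3,4) capped by B -> flip
Dir E: edge -> no flip
Dir SW: first cell '.' (not opp) -> no flip
Dir S: opp run (4,5), next='.' -> no flip
Dir SE: edge -> no flip
All flips: (3,4)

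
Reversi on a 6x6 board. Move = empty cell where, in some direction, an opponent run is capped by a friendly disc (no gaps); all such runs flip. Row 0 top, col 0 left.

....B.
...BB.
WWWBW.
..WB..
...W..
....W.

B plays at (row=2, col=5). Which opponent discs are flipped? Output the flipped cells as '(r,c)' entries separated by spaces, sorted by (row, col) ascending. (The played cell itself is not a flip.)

Dir NW: first cell 'B' (not opp) -> no flip
Dir N: first cell '.' (not opp) -> no flip
Dir NE: edge -> no flip
Dir W: opp run (2,4) capped by B -> flip
Dir E: edge -> no flip
Dir SW: first cell '.' (not opp) -> no flip
Dir S: first cell '.' (not opp) -> no flip
Dir SE: edge -> no flip

Answer: (2,4)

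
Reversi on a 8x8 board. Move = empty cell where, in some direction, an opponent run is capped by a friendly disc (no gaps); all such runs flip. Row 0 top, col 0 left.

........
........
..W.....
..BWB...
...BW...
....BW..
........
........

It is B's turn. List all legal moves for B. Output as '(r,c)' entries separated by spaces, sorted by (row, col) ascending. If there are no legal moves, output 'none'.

Answer: (1,2) (2,3) (4,5) (5,6)

Derivation:
(1,1): no bracket -> illegal
(1,2): flips 1 -> legal
(1,3): no bracket -> illegal
(2,1): no bracket -> illegal
(2,3): flips 1 -> legal
(2,4): no bracket -> illegal
(3,1): no bracket -> illegal
(3,5): no bracket -> illegal
(4,2): no bracket -> illegal
(4,5): flips 1 -> legal
(4,6): no bracket -> illegal
(5,3): no bracket -> illegal
(5,6): flips 1 -> legal
(6,4): no bracket -> illegal
(6,5): no bracket -> illegal
(6,6): no bracket -> illegal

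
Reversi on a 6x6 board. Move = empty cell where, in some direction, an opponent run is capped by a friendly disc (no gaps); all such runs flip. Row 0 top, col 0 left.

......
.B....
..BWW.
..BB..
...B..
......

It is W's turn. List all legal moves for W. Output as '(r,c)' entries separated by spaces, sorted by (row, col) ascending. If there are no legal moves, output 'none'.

Answer: (2,1) (4,1) (4,2) (5,3)

Derivation:
(0,0): no bracket -> illegal
(0,1): no bracket -> illegal
(0,2): no bracket -> illegal
(1,0): no bracket -> illegal
(1,2): no bracket -> illegal
(1,3): no bracket -> illegal
(2,0): no bracket -> illegal
(2,1): flips 1 -> legal
(3,1): no bracket -> illegal
(3,4): no bracket -> illegal
(4,1): flips 1 -> legal
(4,2): flips 1 -> legal
(4,4): no bracket -> illegal
(5,2): no bracket -> illegal
(5,3): flips 2 -> legal
(5,4): no bracket -> illegal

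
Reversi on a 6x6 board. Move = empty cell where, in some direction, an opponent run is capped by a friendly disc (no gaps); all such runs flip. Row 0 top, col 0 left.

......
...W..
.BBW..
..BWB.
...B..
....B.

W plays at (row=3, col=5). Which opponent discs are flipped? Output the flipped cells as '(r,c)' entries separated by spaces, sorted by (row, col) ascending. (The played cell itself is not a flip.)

Dir NW: first cell '.' (not opp) -> no flip
Dir N: first cell '.' (not opp) -> no flip
Dir NE: edge -> no flip
Dir W: opp run (3,4) capped by W -> flip
Dir E: edge -> no flip
Dir SW: first cell '.' (not opp) -> no flip
Dir S: first cell '.' (not opp) -> no flip
Dir SE: edge -> no flip

Answer: (3,4)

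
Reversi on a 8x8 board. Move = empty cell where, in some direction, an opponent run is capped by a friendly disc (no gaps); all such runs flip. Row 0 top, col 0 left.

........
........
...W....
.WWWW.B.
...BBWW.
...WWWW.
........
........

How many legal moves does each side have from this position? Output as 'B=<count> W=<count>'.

-- B to move --
(1,2): no bracket -> illegal
(1,3): flips 2 -> legal
(1,4): no bracket -> illegal
(2,0): no bracket -> illegal
(2,1): flips 1 -> legal
(2,2): flips 1 -> legal
(2,4): flips 1 -> legal
(2,5): flips 1 -> legal
(3,0): no bracket -> illegal
(3,5): no bracket -> illegal
(3,7): no bracket -> illegal
(4,0): no bracket -> illegal
(4,1): no bracket -> illegal
(4,2): no bracket -> illegal
(4,7): flips 2 -> legal
(5,2): no bracket -> illegal
(5,7): no bracket -> illegal
(6,2): flips 1 -> legal
(6,3): flips 3 -> legal
(6,4): flips 1 -> legal
(6,5): flips 1 -> legal
(6,6): flips 3 -> legal
(6,7): no bracket -> illegal
B mobility = 11
-- W to move --
(2,5): no bracket -> illegal
(2,6): flips 1 -> legal
(2,7): flips 1 -> legal
(3,5): flips 1 -> legal
(3,7): no bracket -> illegal
(4,2): flips 2 -> legal
(4,7): no bracket -> illegal
(5,2): flips 1 -> legal
W mobility = 5

Answer: B=11 W=5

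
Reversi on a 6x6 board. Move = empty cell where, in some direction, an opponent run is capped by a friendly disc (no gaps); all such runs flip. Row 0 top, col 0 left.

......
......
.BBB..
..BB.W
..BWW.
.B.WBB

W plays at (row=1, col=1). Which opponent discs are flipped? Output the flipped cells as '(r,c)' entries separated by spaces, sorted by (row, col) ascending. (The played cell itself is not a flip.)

Dir NW: first cell '.' (not opp) -> no flip
Dir N: first cell '.' (not opp) -> no flip
Dir NE: first cell '.' (not opp) -> no flip
Dir W: first cell '.' (not opp) -> no flip
Dir E: first cell '.' (not opp) -> no flip
Dir SW: first cell '.' (not opp) -> no flip
Dir S: opp run (2,1), next='.' -> no flip
Dir SE: opp run (2,2) (3,3) capped by W -> flip

Answer: (2,2) (3,3)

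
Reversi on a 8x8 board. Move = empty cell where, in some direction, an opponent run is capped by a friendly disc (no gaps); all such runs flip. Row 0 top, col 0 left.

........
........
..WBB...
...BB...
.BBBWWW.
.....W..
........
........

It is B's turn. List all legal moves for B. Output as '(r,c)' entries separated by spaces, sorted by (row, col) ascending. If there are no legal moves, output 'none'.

(1,1): flips 1 -> legal
(1,2): no bracket -> illegal
(1,3): no bracket -> illegal
(2,1): flips 1 -> legal
(3,1): no bracket -> illegal
(3,2): no bracket -> illegal
(3,5): no bracket -> illegal
(3,6): no bracket -> illegal
(3,7): no bracket -> illegal
(4,7): flips 3 -> legal
(5,3): no bracket -> illegal
(5,4): flips 1 -> legal
(5,6): flips 1 -> legal
(5,7): no bracket -> illegal
(6,4): no bracket -> illegal
(6,5): no bracket -> illegal
(6,6): flips 2 -> legal

Answer: (1,1) (2,1) (4,7) (5,4) (5,6) (6,6)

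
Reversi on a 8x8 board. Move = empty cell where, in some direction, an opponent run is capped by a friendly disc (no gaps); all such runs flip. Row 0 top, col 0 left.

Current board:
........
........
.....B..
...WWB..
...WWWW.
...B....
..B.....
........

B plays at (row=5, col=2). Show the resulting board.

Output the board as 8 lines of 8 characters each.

Answer: ........
........
.....B..
...WBB..
...BWWW.
..BB....
..B.....
........

Derivation:
Place B at (5,2); scan 8 dirs for brackets.
Dir NW: first cell '.' (not opp) -> no flip
Dir N: first cell '.' (not opp) -> no flip
Dir NE: opp run (4,3) (3,4) capped by B -> flip
Dir W: first cell '.' (not opp) -> no flip
Dir E: first cell 'B' (not opp) -> no flip
Dir SW: first cell '.' (not opp) -> no flip
Dir S: first cell 'B' (not opp) -> no flip
Dir SE: first cell '.' (not opp) -> no flip
All flips: (3,4) (4,3)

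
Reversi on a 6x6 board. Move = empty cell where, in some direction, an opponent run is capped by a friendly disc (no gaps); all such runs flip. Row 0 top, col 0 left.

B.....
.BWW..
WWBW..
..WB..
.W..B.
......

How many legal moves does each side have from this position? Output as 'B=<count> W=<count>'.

-- B to move --
(0,1): no bracket -> illegal
(0,2): flips 1 -> legal
(0,3): flips 2 -> legal
(0,4): flips 1 -> legal
(1,0): no bracket -> illegal
(1,4): flips 2 -> legal
(2,4): flips 1 -> legal
(3,0): no bracket -> illegal
(3,1): flips 2 -> legal
(3,4): no bracket -> illegal
(4,0): no bracket -> illegal
(4,2): flips 1 -> legal
(4,3): no bracket -> illegal
(5,0): no bracket -> illegal
(5,1): no bracket -> illegal
(5,2): no bracket -> illegal
B mobility = 7
-- W to move --
(0,1): flips 1 -> legal
(0,2): flips 1 -> legal
(1,0): flips 1 -> legal
(2,4): no bracket -> illegal
(3,1): flips 1 -> legal
(3,4): flips 1 -> legal
(3,5): no bracket -> illegal
(4,2): no bracket -> illegal
(4,3): flips 1 -> legal
(4,5): no bracket -> illegal
(5,3): no bracket -> illegal
(5,4): no bracket -> illegal
(5,5): no bracket -> illegal
W mobility = 6

Answer: B=7 W=6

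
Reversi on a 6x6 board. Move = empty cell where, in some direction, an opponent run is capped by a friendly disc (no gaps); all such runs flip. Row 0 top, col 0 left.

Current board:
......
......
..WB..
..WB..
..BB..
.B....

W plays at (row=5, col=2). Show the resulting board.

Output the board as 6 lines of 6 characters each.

Place W at (5,2); scan 8 dirs for brackets.
Dir NW: first cell '.' (not opp) -> no flip
Dir N: opp run (4,2) capped by W -> flip
Dir NE: opp run (4,3), next='.' -> no flip
Dir W: opp run (5,1), next='.' -> no flip
Dir E: first cell '.' (not opp) -> no flip
Dir SW: edge -> no flip
Dir S: edge -> no flip
Dir SE: edge -> no flip
All flips: (4,2)

Answer: ......
......
..WB..
..WB..
..WB..
.BW...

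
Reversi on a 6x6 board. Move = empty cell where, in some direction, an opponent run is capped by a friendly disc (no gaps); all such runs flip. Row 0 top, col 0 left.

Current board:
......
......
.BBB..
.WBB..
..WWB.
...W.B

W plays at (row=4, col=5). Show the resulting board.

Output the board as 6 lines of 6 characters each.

Answer: ......
......
.BBB..
.WBB..
..WWWW
...W.B

Derivation:
Place W at (4,5); scan 8 dirs for brackets.
Dir NW: first cell '.' (not opp) -> no flip
Dir N: first cell '.' (not opp) -> no flip
Dir NE: edge -> no flip
Dir W: opp run (4,4) capped by W -> flip
Dir E: edge -> no flip
Dir SW: first cell '.' (not opp) -> no flip
Dir S: opp run (5,5), next=edge -> no flip
Dir SE: edge -> no flip
All flips: (4,4)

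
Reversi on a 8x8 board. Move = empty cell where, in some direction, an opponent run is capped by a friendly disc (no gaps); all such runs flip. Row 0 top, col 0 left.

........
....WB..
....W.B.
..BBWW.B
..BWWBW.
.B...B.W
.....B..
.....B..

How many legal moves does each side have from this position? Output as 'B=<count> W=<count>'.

-- B to move --
(0,3): no bracket -> illegal
(0,4): no bracket -> illegal
(0,5): no bracket -> illegal
(1,3): flips 1 -> legal
(2,3): flips 1 -> legal
(2,5): flips 1 -> legal
(3,6): flips 2 -> legal
(4,7): flips 1 -> legal
(5,2): no bracket -> illegal
(5,3): flips 3 -> legal
(5,4): flips 1 -> legal
(5,6): no bracket -> illegal
(6,6): no bracket -> illegal
(6,7): no bracket -> illegal
B mobility = 7
-- W to move --
(0,4): no bracket -> illegal
(0,5): no bracket -> illegal
(0,6): flips 1 -> legal
(1,6): flips 1 -> legal
(1,7): flips 1 -> legal
(2,1): flips 1 -> legal
(2,2): flips 1 -> legal
(2,3): flips 1 -> legal
(2,5): no bracket -> illegal
(2,7): no bracket -> illegal
(3,1): flips 2 -> legal
(3,6): no bracket -> illegal
(4,0): no bracket -> illegal
(4,1): flips 1 -> legal
(4,7): no bracket -> illegal
(5,0): no bracket -> illegal
(5,2): no bracket -> illegal
(5,3): no bracket -> illegal
(5,4): no bracket -> illegal
(5,6): flips 1 -> legal
(6,0): flips 3 -> legal
(6,1): no bracket -> illegal
(6,2): no bracket -> illegal
(6,4): flips 1 -> legal
(6,6): flips 1 -> legal
(7,4): no bracket -> illegal
(7,6): no bracket -> illegal
W mobility = 12

Answer: B=7 W=12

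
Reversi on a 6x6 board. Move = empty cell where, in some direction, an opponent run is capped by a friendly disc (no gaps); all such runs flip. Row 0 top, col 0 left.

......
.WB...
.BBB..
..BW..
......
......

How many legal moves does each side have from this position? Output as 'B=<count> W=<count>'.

-- B to move --
(0,0): flips 1 -> legal
(0,1): flips 1 -> legal
(0,2): no bracket -> illegal
(1,0): flips 1 -> legal
(2,0): no bracket -> illegal
(2,4): no bracket -> illegal
(3,4): flips 1 -> legal
(4,2): no bracket -> illegal
(4,3): flips 1 -> legal
(4,4): flips 1 -> legal
B mobility = 6
-- W to move --
(0,1): no bracket -> illegal
(0,2): no bracket -> illegal
(0,3): no bracket -> illegal
(1,0): no bracket -> illegal
(1,3): flips 2 -> legal
(1,4): no bracket -> illegal
(2,0): no bracket -> illegal
(2,4): no bracket -> illegal
(3,0): no bracket -> illegal
(3,1): flips 2 -> legal
(3,4): no bracket -> illegal
(4,1): no bracket -> illegal
(4,2): no bracket -> illegal
(4,3): no bracket -> illegal
W mobility = 2

Answer: B=6 W=2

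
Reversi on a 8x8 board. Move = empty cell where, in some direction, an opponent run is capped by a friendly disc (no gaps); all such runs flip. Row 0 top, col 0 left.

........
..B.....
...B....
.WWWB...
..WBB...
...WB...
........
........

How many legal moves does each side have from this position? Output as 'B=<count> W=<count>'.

Answer: B=7 W=6

Derivation:
-- B to move --
(2,0): no bracket -> illegal
(2,1): flips 1 -> legal
(2,2): flips 1 -> legal
(2,4): no bracket -> illegal
(3,0): flips 3 -> legal
(4,0): no bracket -> illegal
(4,1): flips 2 -> legal
(5,1): no bracket -> illegal
(5,2): flips 1 -> legal
(6,2): flips 1 -> legal
(6,3): flips 1 -> legal
(6,4): no bracket -> illegal
B mobility = 7
-- W to move --
(0,1): no bracket -> illegal
(0,2): no bracket -> illegal
(0,3): no bracket -> illegal
(1,1): no bracket -> illegal
(1,3): flips 1 -> legal
(1,4): flips 1 -> legal
(2,1): no bracket -> illegal
(2,2): no bracket -> illegal
(2,4): no bracket -> illegal
(2,5): no bracket -> illegal
(3,5): flips 2 -> legal
(4,5): flips 2 -> legal
(5,2): no bracket -> illegal
(5,5): flips 2 -> legal
(6,3): no bracket -> illegal
(6,4): no bracket -> illegal
(6,5): flips 2 -> legal
W mobility = 6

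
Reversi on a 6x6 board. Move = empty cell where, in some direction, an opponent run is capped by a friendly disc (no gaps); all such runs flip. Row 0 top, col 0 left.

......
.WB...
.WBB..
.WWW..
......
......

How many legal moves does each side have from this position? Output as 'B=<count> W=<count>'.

Answer: B=9 W=5

Derivation:
-- B to move --
(0,0): flips 1 -> legal
(0,1): no bracket -> illegal
(0,2): no bracket -> illegal
(1,0): flips 1 -> legal
(2,0): flips 1 -> legal
(2,4): no bracket -> illegal
(3,0): flips 1 -> legal
(3,4): no bracket -> illegal
(4,0): flips 1 -> legal
(4,1): flips 1 -> legal
(4,2): flips 1 -> legal
(4,3): flips 1 -> legal
(4,4): flips 1 -> legal
B mobility = 9
-- W to move --
(0,1): no bracket -> illegal
(0,2): flips 2 -> legal
(0,3): flips 1 -> legal
(1,3): flips 3 -> legal
(1,4): flips 1 -> legal
(2,4): flips 2 -> legal
(3,4): no bracket -> illegal
W mobility = 5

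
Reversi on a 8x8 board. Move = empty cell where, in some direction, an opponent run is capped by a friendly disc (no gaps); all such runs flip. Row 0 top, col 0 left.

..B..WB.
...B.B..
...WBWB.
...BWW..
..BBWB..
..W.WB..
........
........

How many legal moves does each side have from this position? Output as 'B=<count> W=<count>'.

Answer: B=12 W=14

Derivation:
-- B to move --
(0,4): flips 1 -> legal
(1,2): flips 2 -> legal
(1,4): no bracket -> illegal
(1,6): flips 2 -> legal
(2,2): flips 1 -> legal
(3,2): no bracket -> illegal
(3,6): flips 2 -> legal
(4,1): no bracket -> illegal
(4,6): flips 1 -> legal
(5,1): no bracket -> illegal
(5,3): flips 3 -> legal
(6,1): flips 1 -> legal
(6,2): flips 1 -> legal
(6,3): flips 1 -> legal
(6,4): flips 3 -> legal
(6,5): flips 1 -> legal
B mobility = 12
-- W to move --
(0,1): no bracket -> illegal
(0,3): flips 1 -> legal
(0,4): no bracket -> illegal
(0,7): flips 1 -> legal
(1,1): no bracket -> illegal
(1,2): no bracket -> illegal
(1,4): flips 1 -> legal
(1,6): no bracket -> illegal
(1,7): flips 1 -> legal
(2,2): flips 1 -> legal
(2,7): flips 1 -> legal
(3,1): no bracket -> illegal
(3,2): flips 3 -> legal
(3,6): flips 1 -> legal
(3,7): no bracket -> illegal
(4,1): flips 2 -> legal
(4,6): flips 1 -> legal
(5,1): no bracket -> illegal
(5,3): flips 2 -> legal
(5,6): flips 2 -> legal
(6,4): no bracket -> illegal
(6,5): flips 2 -> legal
(6,6): flips 1 -> legal
W mobility = 14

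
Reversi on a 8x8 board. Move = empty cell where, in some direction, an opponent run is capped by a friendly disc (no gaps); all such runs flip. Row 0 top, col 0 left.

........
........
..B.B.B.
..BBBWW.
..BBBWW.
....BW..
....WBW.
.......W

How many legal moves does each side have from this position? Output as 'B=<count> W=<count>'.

Answer: B=9 W=11

Derivation:
-- B to move --
(2,5): flips 3 -> legal
(2,7): flips 2 -> legal
(3,7): flips 2 -> legal
(4,7): flips 2 -> legal
(5,3): no bracket -> illegal
(5,6): flips 4 -> legal
(5,7): flips 2 -> legal
(6,3): flips 1 -> legal
(6,7): flips 1 -> legal
(7,3): no bracket -> illegal
(7,4): flips 1 -> legal
(7,5): no bracket -> illegal
(7,6): no bracket -> illegal
B mobility = 9
-- W to move --
(1,1): flips 3 -> legal
(1,2): no bracket -> illegal
(1,3): flips 1 -> legal
(1,4): flips 4 -> legal
(1,5): no bracket -> illegal
(1,6): flips 1 -> legal
(1,7): flips 1 -> legal
(2,1): no bracket -> illegal
(2,3): flips 1 -> legal
(2,5): no bracket -> illegal
(2,7): no bracket -> illegal
(3,1): flips 3 -> legal
(3,7): no bracket -> illegal
(4,1): flips 3 -> legal
(5,1): no bracket -> illegal
(5,2): no bracket -> illegal
(5,3): flips 2 -> legal
(5,6): no bracket -> illegal
(6,3): flips 1 -> legal
(7,4): no bracket -> illegal
(7,5): flips 1 -> legal
(7,6): no bracket -> illegal
W mobility = 11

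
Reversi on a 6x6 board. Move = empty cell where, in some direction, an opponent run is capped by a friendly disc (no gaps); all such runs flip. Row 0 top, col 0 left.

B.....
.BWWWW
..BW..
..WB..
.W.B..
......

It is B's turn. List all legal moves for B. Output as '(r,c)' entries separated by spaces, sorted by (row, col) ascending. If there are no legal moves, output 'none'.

Answer: (0,2) (0,3) (0,4) (2,1) (2,4) (3,1) (4,2)

Derivation:
(0,1): no bracket -> illegal
(0,2): flips 1 -> legal
(0,3): flips 2 -> legal
(0,4): flips 1 -> legal
(0,5): no bracket -> illegal
(2,1): flips 1 -> legal
(2,4): flips 1 -> legal
(2,5): no bracket -> illegal
(3,0): no bracket -> illegal
(3,1): flips 1 -> legal
(3,4): no bracket -> illegal
(4,0): no bracket -> illegal
(4,2): flips 1 -> legal
(5,0): no bracket -> illegal
(5,1): no bracket -> illegal
(5,2): no bracket -> illegal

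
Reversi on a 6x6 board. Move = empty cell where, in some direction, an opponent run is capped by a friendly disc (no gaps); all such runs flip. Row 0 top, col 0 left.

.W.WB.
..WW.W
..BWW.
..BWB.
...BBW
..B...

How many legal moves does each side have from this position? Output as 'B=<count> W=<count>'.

Answer: B=3 W=10

Derivation:
-- B to move --
(0,0): no bracket -> illegal
(0,2): flips 2 -> legal
(0,5): no bracket -> illegal
(1,0): no bracket -> illegal
(1,1): no bracket -> illegal
(1,4): flips 2 -> legal
(2,1): no bracket -> illegal
(2,5): flips 2 -> legal
(3,5): no bracket -> illegal
(4,2): no bracket -> illegal
(5,4): no bracket -> illegal
(5,5): no bracket -> illegal
B mobility = 3
-- W to move --
(0,5): flips 1 -> legal
(1,1): flips 1 -> legal
(1,4): no bracket -> illegal
(2,1): flips 1 -> legal
(2,5): no bracket -> illegal
(3,1): flips 2 -> legal
(3,5): flips 1 -> legal
(4,1): flips 1 -> legal
(4,2): flips 4 -> legal
(5,1): no bracket -> illegal
(5,3): flips 1 -> legal
(5,4): flips 2 -> legal
(5,5): flips 1 -> legal
W mobility = 10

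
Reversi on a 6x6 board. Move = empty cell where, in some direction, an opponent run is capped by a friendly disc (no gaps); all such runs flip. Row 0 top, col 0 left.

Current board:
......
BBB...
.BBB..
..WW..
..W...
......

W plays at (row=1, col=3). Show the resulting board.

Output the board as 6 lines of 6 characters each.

Answer: ......
BBBW..
.BBW..
..WW..
..W...
......

Derivation:
Place W at (1,3); scan 8 dirs for brackets.
Dir NW: first cell '.' (not opp) -> no flip
Dir N: first cell '.' (not opp) -> no flip
Dir NE: first cell '.' (not opp) -> no flip
Dir W: opp run (1,2) (1,1) (1,0), next=edge -> no flip
Dir E: first cell '.' (not opp) -> no flip
Dir SW: opp run (2,2), next='.' -> no flip
Dir S: opp run (2,3) capped by W -> flip
Dir SE: first cell '.' (not opp) -> no flip
All flips: (2,3)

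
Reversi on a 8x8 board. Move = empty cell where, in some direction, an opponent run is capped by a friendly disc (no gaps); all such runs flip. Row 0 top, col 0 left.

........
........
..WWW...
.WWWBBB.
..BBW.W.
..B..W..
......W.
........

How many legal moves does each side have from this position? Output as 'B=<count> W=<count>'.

Answer: B=12 W=8

Derivation:
-- B to move --
(1,1): no bracket -> illegal
(1,2): flips 3 -> legal
(1,3): flips 3 -> legal
(1,4): flips 1 -> legal
(1,5): flips 2 -> legal
(2,0): flips 1 -> legal
(2,1): flips 1 -> legal
(2,5): no bracket -> illegal
(3,0): flips 3 -> legal
(3,7): no bracket -> illegal
(4,0): no bracket -> illegal
(4,1): no bracket -> illegal
(4,5): flips 1 -> legal
(4,7): no bracket -> illegal
(5,3): flips 1 -> legal
(5,4): flips 1 -> legal
(5,6): flips 1 -> legal
(5,7): flips 1 -> legal
(6,4): no bracket -> illegal
(6,5): no bracket -> illegal
(6,7): no bracket -> illegal
(7,5): no bracket -> illegal
(7,6): no bracket -> illegal
(7,7): no bracket -> illegal
B mobility = 12
-- W to move --
(2,5): no bracket -> illegal
(2,6): flips 2 -> legal
(2,7): no bracket -> illegal
(3,7): flips 3 -> legal
(4,1): flips 2 -> legal
(4,5): flips 1 -> legal
(4,7): no bracket -> illegal
(5,1): flips 1 -> legal
(5,3): flips 2 -> legal
(5,4): flips 1 -> legal
(6,1): no bracket -> illegal
(6,2): flips 2 -> legal
(6,3): no bracket -> illegal
W mobility = 8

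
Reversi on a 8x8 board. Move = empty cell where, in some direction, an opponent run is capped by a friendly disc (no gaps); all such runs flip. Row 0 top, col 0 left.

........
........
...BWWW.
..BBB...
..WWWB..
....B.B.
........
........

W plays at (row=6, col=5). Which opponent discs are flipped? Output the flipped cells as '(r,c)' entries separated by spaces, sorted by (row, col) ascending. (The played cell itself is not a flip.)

Dir NW: opp run (5,4) capped by W -> flip
Dir N: first cell '.' (not opp) -> no flip
Dir NE: opp run (5,6), next='.' -> no flip
Dir W: first cell '.' (not opp) -> no flip
Dir E: first cell '.' (not opp) -> no flip
Dir SW: first cell '.' (not opp) -> no flip
Dir S: first cell '.' (not opp) -> no flip
Dir SE: first cell '.' (not opp) -> no flip

Answer: (5,4)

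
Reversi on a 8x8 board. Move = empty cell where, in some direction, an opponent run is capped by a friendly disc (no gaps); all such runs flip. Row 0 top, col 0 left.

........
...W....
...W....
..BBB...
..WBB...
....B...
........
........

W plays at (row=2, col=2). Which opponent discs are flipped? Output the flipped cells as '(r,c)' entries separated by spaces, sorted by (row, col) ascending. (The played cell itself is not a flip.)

Dir NW: first cell '.' (not opp) -> no flip
Dir N: first cell '.' (not opp) -> no flip
Dir NE: first cell 'W' (not opp) -> no flip
Dir W: first cell '.' (not opp) -> no flip
Dir E: first cell 'W' (not opp) -> no flip
Dir SW: first cell '.' (not opp) -> no flip
Dir S: opp run (3,2) capped by W -> flip
Dir SE: opp run (3,3) (4,4), next='.' -> no flip

Answer: (3,2)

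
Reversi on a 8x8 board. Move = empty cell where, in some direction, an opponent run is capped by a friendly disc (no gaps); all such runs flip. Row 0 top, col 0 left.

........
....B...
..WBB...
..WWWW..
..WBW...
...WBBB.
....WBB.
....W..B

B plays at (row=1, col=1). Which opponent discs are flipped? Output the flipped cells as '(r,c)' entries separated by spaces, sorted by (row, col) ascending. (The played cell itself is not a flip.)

Dir NW: first cell '.' (not opp) -> no flip
Dir N: first cell '.' (not opp) -> no flip
Dir NE: first cell '.' (not opp) -> no flip
Dir W: first cell '.' (not opp) -> no flip
Dir E: first cell '.' (not opp) -> no flip
Dir SW: first cell '.' (not opp) -> no flip
Dir S: first cell '.' (not opp) -> no flip
Dir SE: opp run (2,2) (3,3) (4,4) capped by B -> flip

Answer: (2,2) (3,3) (4,4)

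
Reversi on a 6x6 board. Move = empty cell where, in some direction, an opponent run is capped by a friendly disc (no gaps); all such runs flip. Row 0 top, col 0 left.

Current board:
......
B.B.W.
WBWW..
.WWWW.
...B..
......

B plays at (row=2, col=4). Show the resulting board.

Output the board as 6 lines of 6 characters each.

Answer: ......
B.B.W.
WBBBB.
.WWWW.
...B..
......

Derivation:
Place B at (2,4); scan 8 dirs for brackets.
Dir NW: first cell '.' (not opp) -> no flip
Dir N: opp run (1,4), next='.' -> no flip
Dir NE: first cell '.' (not opp) -> no flip
Dir W: opp run (2,3) (2,2) capped by B -> flip
Dir E: first cell '.' (not opp) -> no flip
Dir SW: opp run (3,3), next='.' -> no flip
Dir S: opp run (3,4), next='.' -> no flip
Dir SE: first cell '.' (not opp) -> no flip
All flips: (2,2) (2,3)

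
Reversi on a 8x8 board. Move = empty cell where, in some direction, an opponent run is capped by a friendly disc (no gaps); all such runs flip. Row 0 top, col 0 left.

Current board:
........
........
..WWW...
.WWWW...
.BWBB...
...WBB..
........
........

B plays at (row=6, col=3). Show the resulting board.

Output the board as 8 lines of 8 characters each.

Place B at (6,3); scan 8 dirs for brackets.
Dir NW: first cell '.' (not opp) -> no flip
Dir N: opp run (5,3) capped by B -> flip
Dir NE: first cell 'B' (not opp) -> no flip
Dir W: first cell '.' (not opp) -> no flip
Dir E: first cell '.' (not opp) -> no flip
Dir SW: first cell '.' (not opp) -> no flip
Dir S: first cell '.' (not opp) -> no flip
Dir SE: first cell '.' (not opp) -> no flip
All flips: (5,3)

Answer: ........
........
..WWW...
.WWWW...
.BWBB...
...BBB..
...B....
........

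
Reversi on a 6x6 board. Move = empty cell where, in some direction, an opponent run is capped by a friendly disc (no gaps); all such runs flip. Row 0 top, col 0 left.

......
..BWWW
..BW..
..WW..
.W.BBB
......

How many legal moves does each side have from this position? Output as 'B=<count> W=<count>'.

Answer: B=6 W=8

Derivation:
-- B to move --
(0,2): no bracket -> illegal
(0,3): flips 3 -> legal
(0,4): flips 1 -> legal
(0,5): no bracket -> illegal
(2,1): flips 1 -> legal
(2,4): flips 1 -> legal
(2,5): no bracket -> illegal
(3,0): no bracket -> illegal
(3,1): no bracket -> illegal
(3,4): flips 1 -> legal
(4,0): no bracket -> illegal
(4,2): flips 1 -> legal
(5,0): no bracket -> illegal
(5,1): no bracket -> illegal
(5,2): no bracket -> illegal
B mobility = 6
-- W to move --
(0,1): flips 1 -> legal
(0,2): flips 2 -> legal
(0,3): no bracket -> illegal
(1,1): flips 2 -> legal
(2,1): flips 1 -> legal
(3,1): flips 1 -> legal
(3,4): no bracket -> illegal
(3,5): no bracket -> illegal
(4,2): no bracket -> illegal
(5,2): no bracket -> illegal
(5,3): flips 1 -> legal
(5,4): flips 1 -> legal
(5,5): flips 1 -> legal
W mobility = 8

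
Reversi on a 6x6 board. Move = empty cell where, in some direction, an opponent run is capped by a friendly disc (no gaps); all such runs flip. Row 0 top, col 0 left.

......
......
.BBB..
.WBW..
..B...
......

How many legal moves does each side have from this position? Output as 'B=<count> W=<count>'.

Answer: B=8 W=4

Derivation:
-- B to move --
(2,0): flips 1 -> legal
(2,4): flips 1 -> legal
(3,0): flips 1 -> legal
(3,4): flips 1 -> legal
(4,0): flips 1 -> legal
(4,1): flips 1 -> legal
(4,3): flips 1 -> legal
(4,4): flips 1 -> legal
B mobility = 8
-- W to move --
(1,0): no bracket -> illegal
(1,1): flips 2 -> legal
(1,2): no bracket -> illegal
(1,3): flips 2 -> legal
(1,4): no bracket -> illegal
(2,0): no bracket -> illegal
(2,4): no bracket -> illegal
(3,0): no bracket -> illegal
(3,4): no bracket -> illegal
(4,1): no bracket -> illegal
(4,3): no bracket -> illegal
(5,1): flips 1 -> legal
(5,2): no bracket -> illegal
(5,3): flips 1 -> legal
W mobility = 4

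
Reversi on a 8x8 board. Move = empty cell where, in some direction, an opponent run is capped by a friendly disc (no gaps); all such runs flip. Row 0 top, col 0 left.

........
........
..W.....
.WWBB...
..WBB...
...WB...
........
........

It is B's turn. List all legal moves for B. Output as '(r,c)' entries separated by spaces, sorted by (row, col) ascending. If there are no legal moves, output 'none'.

(1,1): flips 1 -> legal
(1,2): no bracket -> illegal
(1,3): no bracket -> illegal
(2,0): no bracket -> illegal
(2,1): flips 1 -> legal
(2,3): no bracket -> illegal
(3,0): flips 2 -> legal
(4,0): no bracket -> illegal
(4,1): flips 1 -> legal
(5,1): flips 1 -> legal
(5,2): flips 1 -> legal
(6,2): flips 1 -> legal
(6,3): flips 1 -> legal
(6,4): no bracket -> illegal

Answer: (1,1) (2,1) (3,0) (4,1) (5,1) (5,2) (6,2) (6,3)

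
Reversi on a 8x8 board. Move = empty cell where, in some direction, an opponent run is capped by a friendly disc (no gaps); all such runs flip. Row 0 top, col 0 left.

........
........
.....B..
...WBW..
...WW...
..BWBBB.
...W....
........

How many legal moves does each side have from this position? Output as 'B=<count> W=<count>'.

Answer: B=6 W=11

Derivation:
-- B to move --
(2,2): flips 2 -> legal
(2,3): no bracket -> illegal
(2,4): no bracket -> illegal
(2,6): no bracket -> illegal
(3,2): flips 2 -> legal
(3,6): flips 1 -> legal
(4,2): no bracket -> illegal
(4,5): flips 1 -> legal
(4,6): no bracket -> illegal
(6,2): no bracket -> illegal
(6,4): no bracket -> illegal
(7,2): flips 1 -> legal
(7,3): no bracket -> illegal
(7,4): flips 1 -> legal
B mobility = 6
-- W to move --
(1,4): no bracket -> illegal
(1,5): flips 1 -> legal
(1,6): flips 2 -> legal
(2,3): no bracket -> illegal
(2,4): flips 1 -> legal
(2,6): no bracket -> illegal
(3,6): no bracket -> illegal
(4,1): flips 1 -> legal
(4,2): no bracket -> illegal
(4,5): flips 1 -> legal
(4,6): no bracket -> illegal
(4,7): no bracket -> illegal
(5,1): flips 1 -> legal
(5,7): flips 3 -> legal
(6,1): flips 1 -> legal
(6,2): no bracket -> illegal
(6,4): flips 1 -> legal
(6,5): flips 1 -> legal
(6,6): flips 1 -> legal
(6,7): no bracket -> illegal
W mobility = 11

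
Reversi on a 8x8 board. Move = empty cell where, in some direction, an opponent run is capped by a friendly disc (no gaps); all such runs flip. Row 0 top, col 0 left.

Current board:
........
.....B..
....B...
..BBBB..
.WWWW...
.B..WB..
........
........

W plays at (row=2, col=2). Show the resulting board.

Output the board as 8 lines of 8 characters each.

Place W at (2,2); scan 8 dirs for brackets.
Dir NW: first cell '.' (not opp) -> no flip
Dir N: first cell '.' (not opp) -> no flip
Dir NE: first cell '.' (not opp) -> no flip
Dir W: first cell '.' (not opp) -> no flip
Dir E: first cell '.' (not opp) -> no flip
Dir SW: first cell '.' (not opp) -> no flip
Dir S: opp run (3,2) capped by W -> flip
Dir SE: opp run (3,3) capped by W -> flip
All flips: (3,2) (3,3)

Answer: ........
.....B..
..W.B...
..WWBB..
.WWWW...
.B..WB..
........
........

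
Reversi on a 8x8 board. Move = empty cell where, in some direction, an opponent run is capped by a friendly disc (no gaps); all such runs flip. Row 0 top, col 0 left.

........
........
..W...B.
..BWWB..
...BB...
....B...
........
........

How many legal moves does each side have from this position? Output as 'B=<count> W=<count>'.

-- B to move --
(1,1): flips 2 -> legal
(1,2): flips 1 -> legal
(1,3): no bracket -> illegal
(2,1): no bracket -> illegal
(2,3): flips 1 -> legal
(2,4): flips 1 -> legal
(2,5): flips 1 -> legal
(3,1): no bracket -> illegal
(4,2): no bracket -> illegal
(4,5): no bracket -> illegal
B mobility = 5
-- W to move --
(1,5): no bracket -> illegal
(1,6): no bracket -> illegal
(1,7): no bracket -> illegal
(2,1): no bracket -> illegal
(2,3): no bracket -> illegal
(2,4): no bracket -> illegal
(2,5): no bracket -> illegal
(2,7): no bracket -> illegal
(3,1): flips 1 -> legal
(3,6): flips 1 -> legal
(3,7): no bracket -> illegal
(4,1): no bracket -> illegal
(4,2): flips 1 -> legal
(4,5): no bracket -> illegal
(4,6): no bracket -> illegal
(5,2): flips 1 -> legal
(5,3): flips 1 -> legal
(5,5): flips 1 -> legal
(6,3): no bracket -> illegal
(6,4): flips 2 -> legal
(6,5): no bracket -> illegal
W mobility = 7

Answer: B=5 W=7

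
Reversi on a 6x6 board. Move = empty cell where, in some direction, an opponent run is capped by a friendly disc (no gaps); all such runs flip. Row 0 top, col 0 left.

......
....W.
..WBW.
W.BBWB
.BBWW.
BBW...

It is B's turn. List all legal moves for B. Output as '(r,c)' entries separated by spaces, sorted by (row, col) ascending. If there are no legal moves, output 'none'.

Answer: (0,5) (1,1) (1,2) (1,3) (1,5) (2,1) (2,5) (4,5) (5,3) (5,4) (5,5)

Derivation:
(0,3): no bracket -> illegal
(0,4): no bracket -> illegal
(0,5): flips 1 -> legal
(1,1): flips 1 -> legal
(1,2): flips 1 -> legal
(1,3): flips 1 -> legal
(1,5): flips 1 -> legal
(2,0): no bracket -> illegal
(2,1): flips 1 -> legal
(2,5): flips 1 -> legal
(3,1): no bracket -> illegal
(4,0): no bracket -> illegal
(4,5): flips 3 -> legal
(5,3): flips 3 -> legal
(5,4): flips 1 -> legal
(5,5): flips 1 -> legal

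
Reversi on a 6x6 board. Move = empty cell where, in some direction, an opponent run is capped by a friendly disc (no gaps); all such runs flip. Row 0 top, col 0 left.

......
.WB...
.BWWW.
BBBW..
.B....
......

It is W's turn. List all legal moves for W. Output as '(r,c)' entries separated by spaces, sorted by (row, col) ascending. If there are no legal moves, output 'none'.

(0,1): flips 1 -> legal
(0,2): flips 1 -> legal
(0,3): no bracket -> illegal
(1,0): no bracket -> illegal
(1,3): flips 1 -> legal
(2,0): flips 1 -> legal
(4,0): flips 1 -> legal
(4,2): flips 1 -> legal
(4,3): no bracket -> illegal
(5,0): flips 2 -> legal
(5,1): flips 3 -> legal
(5,2): no bracket -> illegal

Answer: (0,1) (0,2) (1,3) (2,0) (4,0) (4,2) (5,0) (5,1)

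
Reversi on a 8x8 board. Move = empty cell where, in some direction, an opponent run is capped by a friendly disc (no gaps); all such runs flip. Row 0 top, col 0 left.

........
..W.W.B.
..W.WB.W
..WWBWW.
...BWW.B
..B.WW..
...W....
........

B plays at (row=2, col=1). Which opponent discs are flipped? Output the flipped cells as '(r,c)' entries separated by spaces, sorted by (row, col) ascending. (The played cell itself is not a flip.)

Answer: (3,2)

Derivation:
Dir NW: first cell '.' (not opp) -> no flip
Dir N: first cell '.' (not opp) -> no flip
Dir NE: opp run (1,2), next='.' -> no flip
Dir W: first cell '.' (not opp) -> no flip
Dir E: opp run (2,2), next='.' -> no flip
Dir SW: first cell '.' (not opp) -> no flip
Dir S: first cell '.' (not opp) -> no flip
Dir SE: opp run (3,2) capped by B -> flip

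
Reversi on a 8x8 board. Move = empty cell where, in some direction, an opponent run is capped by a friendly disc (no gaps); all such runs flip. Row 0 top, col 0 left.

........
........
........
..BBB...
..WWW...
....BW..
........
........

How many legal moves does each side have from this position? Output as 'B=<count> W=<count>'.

-- B to move --
(3,1): no bracket -> illegal
(3,5): no bracket -> illegal
(4,1): no bracket -> illegal
(4,5): no bracket -> illegal
(4,6): no bracket -> illegal
(5,1): flips 1 -> legal
(5,2): flips 2 -> legal
(5,3): flips 1 -> legal
(5,6): flips 1 -> legal
(6,4): no bracket -> illegal
(6,5): no bracket -> illegal
(6,6): flips 2 -> legal
B mobility = 5
-- W to move --
(2,1): flips 1 -> legal
(2,2): flips 2 -> legal
(2,3): flips 1 -> legal
(2,4): flips 2 -> legal
(2,5): flips 1 -> legal
(3,1): no bracket -> illegal
(3,5): no bracket -> illegal
(4,1): no bracket -> illegal
(4,5): no bracket -> illegal
(5,3): flips 1 -> legal
(6,3): no bracket -> illegal
(6,4): flips 1 -> legal
(6,5): flips 1 -> legal
W mobility = 8

Answer: B=5 W=8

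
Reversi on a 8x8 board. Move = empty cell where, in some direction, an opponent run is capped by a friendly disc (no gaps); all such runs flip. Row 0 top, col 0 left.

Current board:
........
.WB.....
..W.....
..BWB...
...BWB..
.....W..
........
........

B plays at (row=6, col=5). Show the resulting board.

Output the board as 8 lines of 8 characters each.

Answer: ........
.WB.....
..W.....
..BWB...
...BWB..
.....B..
.....B..
........

Derivation:
Place B at (6,5); scan 8 dirs for brackets.
Dir NW: first cell '.' (not opp) -> no flip
Dir N: opp run (5,5) capped by B -> flip
Dir NE: first cell '.' (not opp) -> no flip
Dir W: first cell '.' (not opp) -> no flip
Dir E: first cell '.' (not opp) -> no flip
Dir SW: first cell '.' (not opp) -> no flip
Dir S: first cell '.' (not opp) -> no flip
Dir SE: first cell '.' (not opp) -> no flip
All flips: (5,5)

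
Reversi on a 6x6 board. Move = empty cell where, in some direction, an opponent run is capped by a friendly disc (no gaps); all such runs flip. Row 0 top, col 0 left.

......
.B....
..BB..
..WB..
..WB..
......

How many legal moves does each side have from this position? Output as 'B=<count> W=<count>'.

-- B to move --
(2,1): flips 1 -> legal
(3,1): flips 1 -> legal
(4,1): flips 2 -> legal
(5,1): flips 1 -> legal
(5,2): flips 2 -> legal
(5,3): no bracket -> illegal
B mobility = 5
-- W to move --
(0,0): no bracket -> illegal
(0,1): no bracket -> illegal
(0,2): no bracket -> illegal
(1,0): no bracket -> illegal
(1,2): flips 1 -> legal
(1,3): no bracket -> illegal
(1,4): flips 1 -> legal
(2,0): no bracket -> illegal
(2,1): no bracket -> illegal
(2,4): flips 1 -> legal
(3,1): no bracket -> illegal
(3,4): flips 1 -> legal
(4,4): flips 1 -> legal
(5,2): no bracket -> illegal
(5,3): no bracket -> illegal
(5,4): flips 1 -> legal
W mobility = 6

Answer: B=5 W=6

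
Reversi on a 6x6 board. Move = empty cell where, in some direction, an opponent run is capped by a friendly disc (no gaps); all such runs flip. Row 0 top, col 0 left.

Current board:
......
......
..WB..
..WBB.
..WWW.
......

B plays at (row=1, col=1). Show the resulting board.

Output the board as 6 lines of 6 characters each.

Answer: ......
.B....
..BB..
..WBB.
..WWW.
......

Derivation:
Place B at (1,1); scan 8 dirs for brackets.
Dir NW: first cell '.' (not opp) -> no flip
Dir N: first cell '.' (not opp) -> no flip
Dir NE: first cell '.' (not opp) -> no flip
Dir W: first cell '.' (not opp) -> no flip
Dir E: first cell '.' (not opp) -> no flip
Dir SW: first cell '.' (not opp) -> no flip
Dir S: first cell '.' (not opp) -> no flip
Dir SE: opp run (2,2) capped by B -> flip
All flips: (2,2)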